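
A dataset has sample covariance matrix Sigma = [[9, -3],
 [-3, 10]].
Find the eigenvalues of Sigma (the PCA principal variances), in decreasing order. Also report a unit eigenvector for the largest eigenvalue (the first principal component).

Step 1 — characteristic polynomial of 2×2 Sigma:
  det(Sigma - λI) = λ² - trace · λ + det = 0.
  trace = 9 + 10 = 19, det = 9·10 - (-3)² = 81.
Step 2 — discriminant:
  Δ = trace² - 4·det = 361 - 324 = 37.
Step 3 — eigenvalues:
  λ = (trace ± √Δ)/2 = (19 ± 6.0828)/2,
  λ_1 = 12.5414,  λ_2 = 6.4586.

Step 4 — unit eigenvector for λ_1: solve (Sigma - λ_1 I)v = 0. First row:
  (9 - 12.5414)·v_x + (-3)·v_y = 0, i.e. (-3.5414)·v_x + (-3)·v_y = 0,
  so v ∝ (b, λ_1 - a) = (-3, 3.5414); multiply by -1 so the first entry is positive: u = (3, -3.5414).
  ||u|| = √((3)² + (-3.5414)²) = √(21.5414) ≈ 4.6413,
  v_1 = u/||u|| ≈ (0.6464, -0.763) (||v_1|| = 1).

λ_1 = 12.5414,  λ_2 = 6.4586;  v_1 ≈ (0.6464, -0.763)


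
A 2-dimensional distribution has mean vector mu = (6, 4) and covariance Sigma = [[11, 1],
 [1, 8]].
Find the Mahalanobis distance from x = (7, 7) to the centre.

Step 1 — centre the observation: (x - mu) = (1, 3).

Step 2 — invert Sigma. det(Sigma) = 11·8 - (1)² = 87.
  Sigma^{-1} = (1/det) · [[d, -b], [-b, a]] = [[0.092, -0.0115],
 [-0.0115, 0.1264]].

Step 3 — form the quadratic (x - mu)^T · Sigma^{-1} · (x - mu):
  Sigma^{-1} · (x - mu) = (0.0575, 0.3678).
  (x - mu)^T · [Sigma^{-1} · (x - mu)] = (1)·(0.0575) + (3)·(0.3678) = 1.1609.

Step 4 — take square root: d = √(1.1609) ≈ 1.0775.

d(x, mu) = √(1.1609) ≈ 1.0775


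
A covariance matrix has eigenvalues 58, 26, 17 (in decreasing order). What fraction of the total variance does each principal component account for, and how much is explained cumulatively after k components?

Step 1 — total variance = trace(Sigma) = Σ λ_i = 58 + 26 + 17 = 101.

Step 2 — fraction explained by component i = λ_i / Σ λ:
  PC1: 58/101 = 0.5743
  PC2: 26/101 = 0.2574
  PC3: 17/101 = 0.1683

Step 3 — cumulative fraction after k components = (λ_1 + ... + λ_k) / Σ λ:
  k = 1: 58/101 = 0.5743
  k = 2: (58 + 26)/101 = 84/101 = 0.8317
  k = 3: (58 + 26 + 17)/101 = 101/101 = 1

Summary (fraction, with percent):

explained: PC1 0.5743 (57.43%), PC2 0.2574 (25.74%), PC3 0.1683 (16.83%);  cumulative: 0.5743, 0.8317, 1


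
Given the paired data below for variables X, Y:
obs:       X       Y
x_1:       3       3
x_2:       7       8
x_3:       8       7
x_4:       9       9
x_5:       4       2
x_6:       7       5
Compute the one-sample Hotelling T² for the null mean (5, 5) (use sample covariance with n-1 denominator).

Step 1 — sample mean vector:
  mean(X) = (3 + 7 + 8 + 9 + 4 + 7) / 6 = 38/6 = 6.3333
  mean(Y) = (3 + 8 + 7 + 9 + 2 + 5) / 6 = 34/6 = 5.6667
  x̄ = (6.3333, 5.6667),  deviation x̄ - mu_0 = (6.3333, 5.6667) - (5, 5) = (1.3333, 0.6667).

Step 2 — sample covariance matrix, S[i,j] = (1/(n-1)) · Σ_k (x_{k,i} - mean_i) · (x_{k,j} - mean_j), divisor n-1 = 5:
  S[X,X] = ((-3.3333)·(-3.3333) + (0.6667)·(0.6667) + (1.6667)·(1.6667) + (2.6667)·(2.6667) + (-2.3333)·(-2.3333) + (0.6667)·(0.6667)) / 5 = 27.3333/5 = 5.4667
  S[X,Y] = ((-3.3333)·(-2.6667) + (0.6667)·(2.3333) + (1.6667)·(1.3333) + (2.6667)·(3.3333) + (-2.3333)·(-3.6667) + (0.6667)·(-0.6667)) / 5 = 29.6667/5 = 5.9333
  S[Y,Y] = ((-2.6667)·(-2.6667) + (2.3333)·(2.3333) + (1.3333)·(1.3333) + (3.3333)·(3.3333) + (-3.6667)·(-3.6667) + (-0.6667)·(-0.6667)) / 5 = 39.3333/5 = 7.8667
  S = [[5.4667, 5.9333],
 [5.9333, 7.8667]].

Step 3 — invert S. det(S) = 5.4667·7.8667 - (5.9333)² = 7.8.
  S^{-1} = (1/det) · [[d, -b], [-b, a]] = [[1.0085, -0.7607],
 [-0.7607, 0.7009]].

Step 4 — quadratic form (x̄ - mu_0)^T · S^{-1} · (x̄ - mu_0):
  S^{-1} · (x̄ - mu_0) = (0.8376, -0.547),
  (x̄ - mu_0)^T · [...] = (1.3333)·(0.8376) + (0.6667)·(-0.547) = 0.7521.

Step 5 — scale by n: T² = 6 · 0.7521 = 4.5128.

T² ≈ 4.5128


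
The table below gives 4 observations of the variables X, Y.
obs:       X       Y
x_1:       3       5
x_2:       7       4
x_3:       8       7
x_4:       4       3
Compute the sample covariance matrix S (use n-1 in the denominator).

Step 1 — column means:
  mean(X) = (3 + 7 + 8 + 4) / 4 = 22/4 = 5.5
  mean(Y) = (5 + 4 + 7 + 3) / 4 = 19/4 = 4.75

Step 2 — sample covariance S[i,j] = (1/(n-1)) · Σ_k (x_{k,i} - mean_i) · (x_{k,j} - mean_j), with n-1 = 3.
  S[X,X] = ((-2.5)·(-2.5) + (1.5)·(1.5) + (2.5)·(2.5) + (-1.5)·(-1.5)) / 3 = 17/3 = 5.6667
  S[X,Y] = ((-2.5)·(0.25) + (1.5)·(-0.75) + (2.5)·(2.25) + (-1.5)·(-1.75)) / 3 = 6.5/3 = 2.1667
  S[Y,Y] = ((0.25)·(0.25) + (-0.75)·(-0.75) + (2.25)·(2.25) + (-1.75)·(-1.75)) / 3 = 8.75/3 = 2.9167

S is symmetric (S[j,i] = S[i,j]). Assembling:

S = [[5.6667, 2.1667],
 [2.1667, 2.9167]]


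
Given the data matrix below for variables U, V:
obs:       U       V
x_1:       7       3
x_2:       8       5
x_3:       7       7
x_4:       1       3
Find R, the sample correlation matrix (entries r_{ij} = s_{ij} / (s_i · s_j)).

Step 1 — column means:
  mean(U) = (7 + 8 + 7 + 1) / 4 = 23/4 = 5.75
  mean(V) = (3 + 5 + 7 + 3) / 4 = 18/4 = 4.5

Step 2 — sample variances and covariances s[i,j] = (1/(n-1)) · Σ_k (x_{k,i} - mean_i) · (x_{k,j} - mean_j), with n-1 = 3:
  s[U,U] = ((1.25)·(1.25) + (2.25)·(2.25) + (1.25)·(1.25) + (-4.75)·(-4.75)) / 3 = 30.75/3 = 10.25
  s[U,V] = ((1.25)·(-1.5) + (2.25)·(0.5) + (1.25)·(2.5) + (-4.75)·(-1.5)) / 3 = 9.5/3 = 3.1667
  s[V,V] = ((-1.5)·(-1.5) + (0.5)·(0.5) + (2.5)·(2.5) + (-1.5)·(-1.5)) / 3 = 11/3 = 3.6667
  Sample standard deviations s_i = √(s[i,i]):
  s(U) = √(10.25) = 3.2016
  s(V) = √(3.6667) = 1.9149

Step 3 — r_{ij} = s_{ij} / (s_i · s_j):
  r[U,U] = 1 (diagonal).
  r[U,V] = 3.1667 / (3.2016 · 1.9149) = 3.1667 / 6.1305 = 0.5165
  r[V,V] = 1 (diagonal).

R is symmetric with unit diagonal. Assembling:

R = [[1, 0.5165],
 [0.5165, 1]]


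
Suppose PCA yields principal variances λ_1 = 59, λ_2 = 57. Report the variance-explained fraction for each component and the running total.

Step 1 — total variance = trace(Sigma) = Σ λ_i = 59 + 57 = 116.

Step 2 — fraction explained by component i = λ_i / Σ λ:
  PC1: 59/116 = 0.5086
  PC2: 57/116 = 0.4914

Step 3 — cumulative fraction after k components = (λ_1 + ... + λ_k) / Σ λ:
  k = 1: 59/116 = 0.5086
  k = 2: (59 + 57)/116 = 116/116 = 1

Summary (fraction, with percent):

explained: PC1 0.5086 (50.86%), PC2 0.4914 (49.14%);  cumulative: 0.5086, 1


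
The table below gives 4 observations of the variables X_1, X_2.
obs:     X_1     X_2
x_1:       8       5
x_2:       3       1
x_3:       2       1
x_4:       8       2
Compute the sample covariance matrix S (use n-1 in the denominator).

Step 1 — column means:
  mean(X_1) = (8 + 3 + 2 + 8) / 4 = 21/4 = 5.25
  mean(X_2) = (5 + 1 + 1 + 2) / 4 = 9/4 = 2.25

Step 2 — sample covariance S[i,j] = (1/(n-1)) · Σ_k (x_{k,i} - mean_i) · (x_{k,j} - mean_j), with n-1 = 3.
  S[X_1,X_1] = ((2.75)·(2.75) + (-2.25)·(-2.25) + (-3.25)·(-3.25) + (2.75)·(2.75)) / 3 = 30.75/3 = 10.25
  S[X_1,X_2] = ((2.75)·(2.75) + (-2.25)·(-1.25) + (-3.25)·(-1.25) + (2.75)·(-0.25)) / 3 = 13.75/3 = 4.5833
  S[X_2,X_2] = ((2.75)·(2.75) + (-1.25)·(-1.25) + (-1.25)·(-1.25) + (-0.25)·(-0.25)) / 3 = 10.75/3 = 3.5833

S is symmetric (S[j,i] = S[i,j]). Assembling:

S = [[10.25, 4.5833],
 [4.5833, 3.5833]]


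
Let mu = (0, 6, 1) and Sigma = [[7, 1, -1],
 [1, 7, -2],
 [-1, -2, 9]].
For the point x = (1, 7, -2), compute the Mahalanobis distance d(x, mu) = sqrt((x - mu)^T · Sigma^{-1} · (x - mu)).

Step 1 — centre the observation: (x - mu) = (1, 1, -3).

Step 2 — invert Sigma (cofactor / det for 3×3, or solve directly):
  Sigma^{-1} = [[0.1471, -0.0175, 0.0125],
 [-0.0175, 0.1546, 0.0324],
 [0.0125, 0.0324, 0.1197]].

Step 3 — form the quadratic (x - mu)^T · Sigma^{-1} · (x - mu):
  Sigma^{-1} · (x - mu) = (0.0923, 0.0399, -0.3142).
  (x - mu)^T · [Sigma^{-1} · (x - mu)] = (1)·(0.0923) + (1)·(0.0399) + (-3)·(-0.3142) = 1.0748.

Step 4 — take square root: d = √(1.0748) ≈ 1.0367.

d(x, mu) = √(1.0748) ≈ 1.0367


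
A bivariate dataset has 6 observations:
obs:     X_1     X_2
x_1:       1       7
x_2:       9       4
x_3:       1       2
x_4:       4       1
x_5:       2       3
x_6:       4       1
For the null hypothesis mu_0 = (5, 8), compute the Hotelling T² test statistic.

Step 1 — sample mean vector:
  mean(X_1) = (1 + 9 + 1 + 4 + 2 + 4) / 6 = 21/6 = 3.5
  mean(X_2) = (7 + 4 + 2 + 1 + 3 + 1) / 6 = 18/6 = 3
  x̄ = (3.5, 3),  deviation x̄ - mu_0 = (3.5, 3) - (5, 8) = (-1.5, -5).

Step 2 — sample covariance matrix, S[i,j] = (1/(n-1)) · Σ_k (x_{k,i} - mean_i) · (x_{k,j} - mean_j), divisor n-1 = 5:
  S[X_1,X_1] = ((-2.5)·(-2.5) + (5.5)·(5.5) + (-2.5)·(-2.5) + (0.5)·(0.5) + (-1.5)·(-1.5) + (0.5)·(0.5)) / 5 = 45.5/5 = 9.1
  S[X_1,X_2] = ((-2.5)·(4) + (5.5)·(1) + (-2.5)·(-1) + (0.5)·(-2) + (-1.5)·(0) + (0.5)·(-2)) / 5 = -4/5 = -0.8
  S[X_2,X_2] = ((4)·(4) + (1)·(1) + (-1)·(-1) + (-2)·(-2) + (0)·(0) + (-2)·(-2)) / 5 = 26/5 = 5.2
  S = [[9.1, -0.8],
 [-0.8, 5.2]].

Step 3 — invert S. det(S) = 9.1·5.2 - (-0.8)² = 46.68.
  S^{-1} = (1/det) · [[d, -b], [-b, a]] = [[0.1114, 0.0171],
 [0.0171, 0.1949]].

Step 4 — quadratic form (x̄ - mu_0)^T · S^{-1} · (x̄ - mu_0):
  S^{-1} · (x̄ - mu_0) = (-0.2528, -1.0004),
  (x̄ - mu_0)^T · [...] = (-1.5)·(-0.2528) + (-5)·(-1.0004) = 5.3813.

Step 5 — scale by n: T² = 6 · 5.3813 = 32.2879.

T² ≈ 32.2879


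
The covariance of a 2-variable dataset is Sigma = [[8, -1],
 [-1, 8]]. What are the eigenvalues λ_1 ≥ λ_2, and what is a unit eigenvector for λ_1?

Step 1 — characteristic polynomial of 2×2 Sigma:
  det(Sigma - λI) = λ² - trace · λ + det = 0.
  trace = 8 + 8 = 16, det = 8·8 - (-1)² = 63.
Step 2 — discriminant:
  Δ = trace² - 4·det = 256 - 252 = 4.
Step 3 — eigenvalues:
  λ = (trace ± √Δ)/2 = (16 ± 2)/2,
  λ_1 = 9,  λ_2 = 7.

Step 4 — unit eigenvector for λ_1: solve (Sigma - λ_1 I)v = 0. First row:
  (8 - 9)·v_x + (-1)·v_y = 0, i.e. (-1)·v_x + (-1)·v_y = 0,
  so v ∝ (b, λ_1 - a) = (-1, 1); multiply by -1 so the first entry is positive: u = (1, -1).
  ||u|| = √((1)² + (-1)²) = √(2) ≈ 1.4142,
  v_1 = u/||u|| ≈ (0.7071, -0.7071) (||v_1|| = 1).

λ_1 = 9,  λ_2 = 7;  v_1 ≈ (0.7071, -0.7071)


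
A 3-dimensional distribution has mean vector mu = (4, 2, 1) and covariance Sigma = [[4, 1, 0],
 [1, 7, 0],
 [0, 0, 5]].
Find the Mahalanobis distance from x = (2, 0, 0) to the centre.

Step 1 — centre the observation: (x - mu) = (-2, -2, -1).

Step 2 — invert Sigma (cofactor / det for 3×3, or solve directly):
  Sigma^{-1} = [[0.2593, -0.037, 0],
 [-0.037, 0.1481, 0],
 [0, 0, 0.2]].

Step 3 — form the quadratic (x - mu)^T · Sigma^{-1} · (x - mu):
  Sigma^{-1} · (x - mu) = (-0.4444, -0.2222, -0.2).
  (x - mu)^T · [Sigma^{-1} · (x - mu)] = (-2)·(-0.4444) + (-2)·(-0.2222) + (-1)·(-0.2) = 1.5333.

Step 4 — take square root: d = √(1.5333) ≈ 1.2383.

d(x, mu) = √(1.5333) ≈ 1.2383


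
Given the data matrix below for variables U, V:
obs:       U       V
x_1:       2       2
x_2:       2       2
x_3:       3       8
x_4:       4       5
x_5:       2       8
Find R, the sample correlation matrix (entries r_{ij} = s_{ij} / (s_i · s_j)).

Step 1 — column means:
  mean(U) = (2 + 2 + 3 + 4 + 2) / 5 = 13/5 = 2.6
  mean(V) = (2 + 2 + 8 + 5 + 8) / 5 = 25/5 = 5

Step 2 — sample variances and covariances s[i,j] = (1/(n-1)) · Σ_k (x_{k,i} - mean_i) · (x_{k,j} - mean_j), with n-1 = 4:
  s[U,U] = ((-0.6)·(-0.6) + (-0.6)·(-0.6) + (0.4)·(0.4) + (1.4)·(1.4) + (-0.6)·(-0.6)) / 4 = 3.2/4 = 0.8
  s[U,V] = ((-0.6)·(-3) + (-0.6)·(-3) + (0.4)·(3) + (1.4)·(0) + (-0.6)·(3)) / 4 = 3/4 = 0.75
  s[V,V] = ((-3)·(-3) + (-3)·(-3) + (3)·(3) + (0)·(0) + (3)·(3)) / 4 = 36/4 = 9
  Sample standard deviations s_i = √(s[i,i]):
  s(U) = √(0.8) = 0.8944
  s(V) = √(9) = 3

Step 3 — r_{ij} = s_{ij} / (s_i · s_j):
  r[U,U] = 1 (diagonal).
  r[U,V] = 0.75 / (0.8944 · 3) = 0.75 / 2.6833 = 0.2795
  r[V,V] = 1 (diagonal).

R is symmetric with unit diagonal. Assembling:

R = [[1, 0.2795],
 [0.2795, 1]]


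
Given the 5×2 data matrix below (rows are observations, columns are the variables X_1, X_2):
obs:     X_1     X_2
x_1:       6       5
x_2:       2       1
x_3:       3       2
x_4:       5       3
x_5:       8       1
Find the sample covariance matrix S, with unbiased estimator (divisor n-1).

Step 1 — column means:
  mean(X_1) = (6 + 2 + 3 + 5 + 8) / 5 = 24/5 = 4.8
  mean(X_2) = (5 + 1 + 2 + 3 + 1) / 5 = 12/5 = 2.4

Step 2 — sample covariance S[i,j] = (1/(n-1)) · Σ_k (x_{k,i} - mean_i) · (x_{k,j} - mean_j), with n-1 = 4.
  S[X_1,X_1] = ((1.2)·(1.2) + (-2.8)·(-2.8) + (-1.8)·(-1.8) + (0.2)·(0.2) + (3.2)·(3.2)) / 4 = 22.8/4 = 5.7
  S[X_1,X_2] = ((1.2)·(2.6) + (-2.8)·(-1.4) + (-1.8)·(-0.4) + (0.2)·(0.6) + (3.2)·(-1.4)) / 4 = 3.4/4 = 0.85
  S[X_2,X_2] = ((2.6)·(2.6) + (-1.4)·(-1.4) + (-0.4)·(-0.4) + (0.6)·(0.6) + (-1.4)·(-1.4)) / 4 = 11.2/4 = 2.8

S is symmetric (S[j,i] = S[i,j]). Assembling:

S = [[5.7, 0.85],
 [0.85, 2.8]]


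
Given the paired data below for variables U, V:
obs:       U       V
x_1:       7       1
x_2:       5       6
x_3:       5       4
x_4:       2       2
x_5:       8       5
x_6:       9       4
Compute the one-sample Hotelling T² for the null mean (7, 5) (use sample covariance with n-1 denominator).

Step 1 — sample mean vector:
  mean(U) = (7 + 5 + 5 + 2 + 8 + 9) / 6 = 36/6 = 6
  mean(V) = (1 + 6 + 4 + 2 + 5 + 4) / 6 = 22/6 = 3.6667
  x̄ = (6, 3.6667),  deviation x̄ - mu_0 = (6, 3.6667) - (7, 5) = (-1, -1.3333).

Step 2 — sample covariance matrix, S[i,j] = (1/(n-1)) · Σ_k (x_{k,i} - mean_i) · (x_{k,j} - mean_j), divisor n-1 = 5:
  S[U,U] = ((1)·(1) + (-1)·(-1) + (-1)·(-1) + (-4)·(-4) + (2)·(2) + (3)·(3)) / 5 = 32/5 = 6.4
  S[U,V] = ((1)·(-2.6667) + (-1)·(2.3333) + (-1)·(0.3333) + (-4)·(-1.6667) + (2)·(1.3333) + (3)·(0.3333)) / 5 = 5/5 = 1
  S[V,V] = ((-2.6667)·(-2.6667) + (2.3333)·(2.3333) + (0.3333)·(0.3333) + (-1.6667)·(-1.6667) + (1.3333)·(1.3333) + (0.3333)·(0.3333)) / 5 = 17.3333/5 = 3.4667
  S = [[6.4, 1],
 [1, 3.4667]].

Step 3 — invert S. det(S) = 6.4·3.4667 - (1)² = 21.1867.
  S^{-1} = (1/det) · [[d, -b], [-b, a]] = [[0.1636, -0.0472],
 [-0.0472, 0.3021]].

Step 4 — quadratic form (x̄ - mu_0)^T · S^{-1} · (x̄ - mu_0):
  S^{-1} · (x̄ - mu_0) = (-0.1007, -0.3556),
  (x̄ - mu_0)^T · [...] = (-1)·(-0.1007) + (-1.3333)·(-0.3556) = 0.5748.

Step 5 — scale by n: T² = 6 · 0.5748 = 3.4487.

T² ≈ 3.4487


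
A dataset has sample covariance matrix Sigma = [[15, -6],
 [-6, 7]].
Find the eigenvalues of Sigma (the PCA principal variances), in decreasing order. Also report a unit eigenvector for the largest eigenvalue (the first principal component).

Step 1 — characteristic polynomial of 2×2 Sigma:
  det(Sigma - λI) = λ² - trace · λ + det = 0.
  trace = 15 + 7 = 22, det = 15·7 - (-6)² = 69.
Step 2 — discriminant:
  Δ = trace² - 4·det = 484 - 276 = 208.
Step 3 — eigenvalues:
  λ = (trace ± √Δ)/2 = (22 ± 14.4222)/2,
  λ_1 = 18.2111,  λ_2 = 3.7889.

Step 4 — unit eigenvector for λ_1: solve (Sigma - λ_1 I)v = 0. First row:
  (15 - 18.2111)·v_x + (-6)·v_y = 0, i.e. (-3.2111)·v_x + (-6)·v_y = 0,
  so v ∝ (b, λ_1 - a) = (-6, 3.2111); multiply by -1 so the first entry is positive: u = (6, -3.2111).
  ||u|| = √((6)² + (-3.2111)²) = √(46.3112) ≈ 6.8052,
  v_1 = u/||u|| ≈ (0.8817, -0.4719) (||v_1|| = 1).

λ_1 = 18.2111,  λ_2 = 3.7889;  v_1 ≈ (0.8817, -0.4719)


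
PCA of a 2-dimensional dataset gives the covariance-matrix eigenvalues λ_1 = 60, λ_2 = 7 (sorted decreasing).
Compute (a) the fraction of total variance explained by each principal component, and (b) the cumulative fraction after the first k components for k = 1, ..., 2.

Step 1 — total variance = trace(Sigma) = Σ λ_i = 60 + 7 = 67.

Step 2 — fraction explained by component i = λ_i / Σ λ:
  PC1: 60/67 = 0.8955
  PC2: 7/67 = 0.1045

Step 3 — cumulative fraction after k components = (λ_1 + ... + λ_k) / Σ λ:
  k = 1: 60/67 = 0.8955
  k = 2: (60 + 7)/67 = 67/67 = 1

Summary (fraction, with percent):

explained: PC1 0.8955 (89.55%), PC2 0.1045 (10.45%);  cumulative: 0.8955, 1


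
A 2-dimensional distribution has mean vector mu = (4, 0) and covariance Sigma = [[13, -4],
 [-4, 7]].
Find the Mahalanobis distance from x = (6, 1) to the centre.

Step 1 — centre the observation: (x - mu) = (2, 1).

Step 2 — invert Sigma. det(Sigma) = 13·7 - (-4)² = 75.
  Sigma^{-1} = (1/det) · [[d, -b], [-b, a]] = [[0.0933, 0.0533],
 [0.0533, 0.1733]].

Step 3 — form the quadratic (x - mu)^T · Sigma^{-1} · (x - mu):
  Sigma^{-1} · (x - mu) = (0.24, 0.28).
  (x - mu)^T · [Sigma^{-1} · (x - mu)] = (2)·(0.24) + (1)·(0.28) = 0.76.

Step 4 — take square root: d = √(0.76) ≈ 0.8718.

d(x, mu) = √(0.76) ≈ 0.8718


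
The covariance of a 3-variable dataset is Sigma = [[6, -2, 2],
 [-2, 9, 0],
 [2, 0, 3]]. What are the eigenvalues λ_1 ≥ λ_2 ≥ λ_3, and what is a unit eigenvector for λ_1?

Step 1 — characteristic polynomial p(λ) = det(λI - Sigma) = λ³ - tr·λ² + c_1·λ - det, where tr = trace, c_1 = sum of the principal 2×2 minors, det = det(Sigma):
  tr = 6 + 9 + 3 = 18,
  c_1 = (6·9 - (-2)²) + (6·3 - (2)²) + (9·3 - (0)²) = 50 + 14 + 27 = 91,
  det = 6·(9·3 - (0)²) - (-2)·((-2)·3 - (0)·(2)) + (2)·((-2)·(0) - 9·(2)) = 6·(27) - (-2)·(-6) + (2)·(-18) = 114.
  So p(λ) = λ³ - 18λ² + 91λ - 114.
Step 2 — look for an integer root (rational root theorem: any rational root is an integer divisor of 114). Testing λ = 6:
  p(6) = 216 - 648 + 546 - 114 = 0  ✓
  Dividing out (λ - 6): p(λ) = (λ - 6)(λ² - 12λ + 19).
Step 3 — remaining eigenvalues from the quadratic λ² - 12λ + 19 = 0:
  Δ = 12² - 4·19 = 144 - 76 = 68,  λ = (12 ± √68)/2 = (12 ± 8.2462)/2 ≈ 10.1231 or 1.8769.
  Sorted: λ_1 = 10.1231,  λ_2 = 6,  λ_3 = 1.8769  (check: sum = 18 = tr ✓).

Step 4 — unit eigenvector for λ_1 ≈ 10.1231: v spans the null space of (Sigma - λ_1 I), whose rows are
  r_1 = (-4.1231, -2, 2),  r_2 = (-2, -1.1231, 0),  r_3 = (2, 0, -7.1231).
  v is orthogonal to every row, so take v ∝ r_1 × r_2 = ((-2)·(0) - (2)·(-1.1231), (2)·(-2) - (-4.1231)·(0), (-4.1231)·(-1.1231) - (-2)·(-2)) ≈ (2.2462, -4, 0.6307).
  Let u = (2.2462, -4, 0.6307).
  ||u|| = √((2.2462)² + (-4)² + (0.6307)²) = √(21.4432) ≈ 4.6307,  v_1 = u/||u|| ≈ (0.4851, -0.8638, 0.1362) (||v_1|| = 1).

λ_1 = 10.1231,  λ_2 = 6,  λ_3 = 1.8769;  v_1 ≈ (0.4851, -0.8638, 0.1362)


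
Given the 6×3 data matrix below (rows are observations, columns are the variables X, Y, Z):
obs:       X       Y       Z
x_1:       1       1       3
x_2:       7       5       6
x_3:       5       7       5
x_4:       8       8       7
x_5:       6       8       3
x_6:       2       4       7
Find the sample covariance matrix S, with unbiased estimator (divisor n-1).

Step 1 — column means:
  mean(X) = (1 + 7 + 5 + 8 + 6 + 2) / 6 = 29/6 = 4.8333
  mean(Y) = (1 + 5 + 7 + 8 + 8 + 4) / 6 = 33/6 = 5.5
  mean(Z) = (3 + 6 + 5 + 7 + 3 + 7) / 6 = 31/6 = 5.1667

Step 2 — sample covariance S[i,j] = (1/(n-1)) · Σ_k (x_{k,i} - mean_i) · (x_{k,j} - mean_j), with n-1 = 5.
  S[X,X] = ((-3.8333)·(-3.8333) + (2.1667)·(2.1667) + (0.1667)·(0.1667) + (3.1667)·(3.1667) + (1.1667)·(1.1667) + (-2.8333)·(-2.8333)) / 5 = 38.8333/5 = 7.7667
  S[X,Y] = ((-3.8333)·(-4.5) + (2.1667)·(-0.5) + (0.1667)·(1.5) + (3.1667)·(2.5) + (1.1667)·(2.5) + (-2.8333)·(-1.5)) / 5 = 31.5/5 = 6.3
  S[X,Z] = ((-3.8333)·(-2.1667) + (2.1667)·(0.8333) + (0.1667)·(-0.1667) + (3.1667)·(1.8333) + (1.1667)·(-2.1667) + (-2.8333)·(1.8333)) / 5 = 8.1667/5 = 1.6333
  S[Y,Y] = ((-4.5)·(-4.5) + (-0.5)·(-0.5) + (1.5)·(1.5) + (2.5)·(2.5) + (2.5)·(2.5) + (-1.5)·(-1.5)) / 5 = 37.5/5 = 7.5
  S[Y,Z] = ((-4.5)·(-2.1667) + (-0.5)·(0.8333) + (1.5)·(-0.1667) + (2.5)·(1.8333) + (2.5)·(-2.1667) + (-1.5)·(1.8333)) / 5 = 5.5/5 = 1.1
  S[Z,Z] = ((-2.1667)·(-2.1667) + (0.8333)·(0.8333) + (-0.1667)·(-0.1667) + (1.8333)·(1.8333) + (-2.1667)·(-2.1667) + (1.8333)·(1.8333)) / 5 = 16.8333/5 = 3.3667

S is symmetric (S[j,i] = S[i,j]). Assembling:

S = [[7.7667, 6.3, 1.6333],
 [6.3, 7.5, 1.1],
 [1.6333, 1.1, 3.3667]]


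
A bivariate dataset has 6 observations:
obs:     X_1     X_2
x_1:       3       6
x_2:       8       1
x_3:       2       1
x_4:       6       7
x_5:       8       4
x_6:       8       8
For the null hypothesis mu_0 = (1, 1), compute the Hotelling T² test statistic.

Step 1 — sample mean vector:
  mean(X_1) = (3 + 8 + 2 + 6 + 8 + 8) / 6 = 35/6 = 5.8333
  mean(X_2) = (6 + 1 + 1 + 7 + 4 + 8) / 6 = 27/6 = 4.5
  x̄ = (5.8333, 4.5),  deviation x̄ - mu_0 = (5.8333, 4.5) - (1, 1) = (4.8333, 3.5).

Step 2 — sample covariance matrix, S[i,j] = (1/(n-1)) · Σ_k (x_{k,i} - mean_i) · (x_{k,j} - mean_j), divisor n-1 = 5:
  S[X_1,X_1] = ((-2.8333)·(-2.8333) + (2.1667)·(2.1667) + (-3.8333)·(-3.8333) + (0.1667)·(0.1667) + (2.1667)·(2.1667) + (2.1667)·(2.1667)) / 5 = 36.8333/5 = 7.3667
  S[X_1,X_2] = ((-2.8333)·(1.5) + (2.1667)·(-3.5) + (-3.8333)·(-3.5) + (0.1667)·(2.5) + (2.1667)·(-0.5) + (2.1667)·(3.5)) / 5 = 8.5/5 = 1.7
  S[X_2,X_2] = ((1.5)·(1.5) + (-3.5)·(-3.5) + (-3.5)·(-3.5) + (2.5)·(2.5) + (-0.5)·(-0.5) + (3.5)·(3.5)) / 5 = 45.5/5 = 9.1
  S = [[7.3667, 1.7],
 [1.7, 9.1]].

Step 3 — invert S. det(S) = 7.3667·9.1 - (1.7)² = 64.1467.
  S^{-1} = (1/det) · [[d, -b], [-b, a]] = [[0.1419, -0.0265],
 [-0.0265, 0.1148]].

Step 4 — quadratic form (x̄ - mu_0)^T · S^{-1} · (x̄ - mu_0):
  S^{-1} · (x̄ - mu_0) = (0.5929, 0.2739),
  (x̄ - mu_0)^T · [...] = (4.8333)·(0.5929) + (3.5)·(0.2739) = 3.8242.

Step 5 — scale by n: T² = 6 · 3.8242 = 22.9453.

T² ≈ 22.9453


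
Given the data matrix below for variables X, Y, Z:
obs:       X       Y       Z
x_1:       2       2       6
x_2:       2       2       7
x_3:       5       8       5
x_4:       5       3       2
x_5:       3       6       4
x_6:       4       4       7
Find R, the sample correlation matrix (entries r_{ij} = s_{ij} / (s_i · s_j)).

Step 1 — column means:
  mean(X) = (2 + 2 + 5 + 5 + 3 + 4) / 6 = 21/6 = 3.5
  mean(Y) = (2 + 2 + 8 + 3 + 6 + 4) / 6 = 25/6 = 4.1667
  mean(Z) = (6 + 7 + 5 + 2 + 4 + 7) / 6 = 31/6 = 5.1667

Step 2 — sample variances and covariances s[i,j] = (1/(n-1)) · Σ_k (x_{k,i} - mean_i) · (x_{k,j} - mean_j), with n-1 = 5:
  s[X,X] = ((-1.5)·(-1.5) + (-1.5)·(-1.5) + (1.5)·(1.5) + (1.5)·(1.5) + (-0.5)·(-0.5) + (0.5)·(0.5)) / 5 = 9.5/5 = 1.9
  s[X,Y] = ((-1.5)·(-2.1667) + (-1.5)·(-2.1667) + (1.5)·(3.8333) + (1.5)·(-1.1667) + (-0.5)·(1.8333) + (0.5)·(-0.1667)) / 5 = 9.5/5 = 1.9
  s[X,Z] = ((-1.5)·(0.8333) + (-1.5)·(1.8333) + (1.5)·(-0.1667) + (1.5)·(-3.1667) + (-0.5)·(-1.1667) + (0.5)·(1.8333)) / 5 = -7.5/5 = -1.5
  s[Y,Y] = ((-2.1667)·(-2.1667) + (-2.1667)·(-2.1667) + (3.8333)·(3.8333) + (-1.1667)·(-1.1667) + (1.8333)·(1.8333) + (-0.1667)·(-0.1667)) / 5 = 28.8333/5 = 5.7667
  s[Y,Z] = ((-2.1667)·(0.8333) + (-2.1667)·(1.8333) + (3.8333)·(-0.1667) + (-1.1667)·(-3.1667) + (1.8333)·(-1.1667) + (-0.1667)·(1.8333)) / 5 = -5.1667/5 = -1.0333
  s[Z,Z] = ((0.8333)·(0.8333) + (1.8333)·(1.8333) + (-0.1667)·(-0.1667) + (-3.1667)·(-3.1667) + (-1.1667)·(-1.1667) + (1.8333)·(1.8333)) / 5 = 18.8333/5 = 3.7667
  Sample standard deviations s_i = √(s[i,i]):
  s(X) = √(1.9) = 1.3784
  s(Y) = √(5.7667) = 2.4014
  s(Z) = √(3.7667) = 1.9408

Step 3 — r_{ij} = s_{ij} / (s_i · s_j):
  r[X,X] = 1 (diagonal).
  r[X,Y] = 1.9 / (1.3784 · 2.4014) = 1.9 / 3.3101 = 0.574
  r[X,Z] = -1.5 / (1.3784 · 1.9408) = -1.5 / 2.6752 = -0.5607
  r[Y,Y] = 1 (diagonal).
  r[Y,Z] = -1.0333 / (2.4014 · 1.9408) = -1.0333 / 4.6606 = -0.2217
  r[Z,Z] = 1 (diagonal).

R is symmetric with unit diagonal. Assembling:

R = [[1, 0.574, -0.5607],
 [0.574, 1, -0.2217],
 [-0.5607, -0.2217, 1]]


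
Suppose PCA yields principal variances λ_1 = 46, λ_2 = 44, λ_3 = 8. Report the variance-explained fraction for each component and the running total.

Step 1 — total variance = trace(Sigma) = Σ λ_i = 46 + 44 + 8 = 98.

Step 2 — fraction explained by component i = λ_i / Σ λ:
  PC1: 46/98 = 0.4694
  PC2: 44/98 = 0.449
  PC3: 8/98 = 0.0816

Step 3 — cumulative fraction after k components = (λ_1 + ... + λ_k) / Σ λ:
  k = 1: 46/98 = 0.4694
  k = 2: (46 + 44)/98 = 90/98 = 0.9184
  k = 3: (46 + 44 + 8)/98 = 98/98 = 1

Summary (fraction, with percent):

explained: PC1 0.4694 (46.94%), PC2 0.449 (44.9%), PC3 0.0816 (8.16%);  cumulative: 0.4694, 0.9184, 1


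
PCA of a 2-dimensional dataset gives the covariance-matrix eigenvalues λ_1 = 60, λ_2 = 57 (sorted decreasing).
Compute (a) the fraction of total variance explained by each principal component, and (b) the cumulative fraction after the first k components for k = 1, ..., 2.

Step 1 — total variance = trace(Sigma) = Σ λ_i = 60 + 57 = 117.

Step 2 — fraction explained by component i = λ_i / Σ λ:
  PC1: 60/117 = 0.5128
  PC2: 57/117 = 0.4872

Step 3 — cumulative fraction after k components = (λ_1 + ... + λ_k) / Σ λ:
  k = 1: 60/117 = 0.5128
  k = 2: (60 + 57)/117 = 117/117 = 1

Summary (fraction, with percent):

explained: PC1 0.5128 (51.28%), PC2 0.4872 (48.72%);  cumulative: 0.5128, 1


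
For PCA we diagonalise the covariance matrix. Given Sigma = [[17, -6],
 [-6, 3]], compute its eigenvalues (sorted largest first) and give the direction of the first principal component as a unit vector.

Step 1 — characteristic polynomial of 2×2 Sigma:
  det(Sigma - λI) = λ² - trace · λ + det = 0.
  trace = 17 + 3 = 20, det = 17·3 - (-6)² = 15.
Step 2 — discriminant:
  Δ = trace² - 4·det = 400 - 60 = 340.
Step 3 — eigenvalues:
  λ = (trace ± √Δ)/2 = (20 ± 18.4391)/2,
  λ_1 = 19.2195,  λ_2 = 0.7805.

Step 4 — unit eigenvector for λ_1: solve (Sigma - λ_1 I)v = 0. First row:
  (17 - 19.2195)·v_x + (-6)·v_y = 0, i.e. (-2.2195)·v_x + (-6)·v_y = 0,
  so v ∝ (b, λ_1 - a) = (-6, 2.2195); multiply by -1 so the first entry is positive: u = (6, -2.2195).
  ||u|| = √((6)² + (-2.2195)²) = √(40.9264) ≈ 6.3974,
  v_1 = u/||u|| ≈ (0.9379, -0.3469) (||v_1|| = 1).

λ_1 = 19.2195,  λ_2 = 0.7805;  v_1 ≈ (0.9379, -0.3469)


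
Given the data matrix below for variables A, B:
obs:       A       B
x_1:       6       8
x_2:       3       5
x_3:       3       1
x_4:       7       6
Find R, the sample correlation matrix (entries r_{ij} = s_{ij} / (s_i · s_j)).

Step 1 — column means:
  mean(A) = (6 + 3 + 3 + 7) / 4 = 19/4 = 4.75
  mean(B) = (8 + 5 + 1 + 6) / 4 = 20/4 = 5

Step 2 — sample variances and covariances s[i,j] = (1/(n-1)) · Σ_k (x_{k,i} - mean_i) · (x_{k,j} - mean_j), with n-1 = 3:
  s[A,A] = ((1.25)·(1.25) + (-1.75)·(-1.75) + (-1.75)·(-1.75) + (2.25)·(2.25)) / 3 = 12.75/3 = 4.25
  s[A,B] = ((1.25)·(3) + (-1.75)·(0) + (-1.75)·(-4) + (2.25)·(1)) / 3 = 13/3 = 4.3333
  s[B,B] = ((3)·(3) + (0)·(0) + (-4)·(-4) + (1)·(1)) / 3 = 26/3 = 8.6667
  Sample standard deviations s_i = √(s[i,i]):
  s(A) = √(4.25) = 2.0616
  s(B) = √(8.6667) = 2.9439

Step 3 — r_{ij} = s_{ij} / (s_i · s_j):
  r[A,A] = 1 (diagonal).
  r[A,B] = 4.3333 / (2.0616 · 2.9439) = 4.3333 / 6.069 = 0.714
  r[B,B] = 1 (diagonal).

R is symmetric with unit diagonal. Assembling:

R = [[1, 0.714],
 [0.714, 1]]


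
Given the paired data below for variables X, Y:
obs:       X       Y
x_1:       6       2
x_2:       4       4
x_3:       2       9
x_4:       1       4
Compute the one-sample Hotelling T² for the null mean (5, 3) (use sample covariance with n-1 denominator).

Step 1 — sample mean vector:
  mean(X) = (6 + 4 + 2 + 1) / 4 = 13/4 = 3.25
  mean(Y) = (2 + 4 + 9 + 4) / 4 = 19/4 = 4.75
  x̄ = (3.25, 4.75),  deviation x̄ - mu_0 = (3.25, 4.75) - (5, 3) = (-1.75, 1.75).

Step 2 — sample covariance matrix, S[i,j] = (1/(n-1)) · Σ_k (x_{k,i} - mean_i) · (x_{k,j} - mean_j), divisor n-1 = 3:
  S[X,X] = ((2.75)·(2.75) + (0.75)·(0.75) + (-1.25)·(-1.25) + (-2.25)·(-2.25)) / 3 = 14.75/3 = 4.9167
  S[X,Y] = ((2.75)·(-2.75) + (0.75)·(-0.75) + (-1.25)·(4.25) + (-2.25)·(-0.75)) / 3 = -11.75/3 = -3.9167
  S[Y,Y] = ((-2.75)·(-2.75) + (-0.75)·(-0.75) + (4.25)·(4.25) + (-0.75)·(-0.75)) / 3 = 26.75/3 = 8.9167
  S = [[4.9167, -3.9167],
 [-3.9167, 8.9167]].

Step 3 — invert S. det(S) = 4.9167·8.9167 - (-3.9167)² = 28.5.
  S^{-1} = (1/det) · [[d, -b], [-b, a]] = [[0.3129, 0.1374],
 [0.1374, 0.1725]].

Step 4 — quadratic form (x̄ - mu_0)^T · S^{-1} · (x̄ - mu_0):
  S^{-1} · (x̄ - mu_0) = (-0.307, 0.0614),
  (x̄ - mu_0)^T · [...] = (-1.75)·(-0.307) + (1.75)·(0.0614) = 0.6447.

Step 5 — scale by n: T² = 4 · 0.6447 = 2.5789.

T² ≈ 2.5789


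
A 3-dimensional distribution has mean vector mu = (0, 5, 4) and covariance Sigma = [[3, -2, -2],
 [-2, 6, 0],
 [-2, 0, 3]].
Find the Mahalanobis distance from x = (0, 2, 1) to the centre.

Step 1 — centre the observation: (x - mu) = (0, -3, -3).

Step 2 — invert Sigma (cofactor / det for 3×3, or solve directly):
  Sigma^{-1} = [[1, 0.3333, 0.6667],
 [0.3333, 0.2778, 0.2222],
 [0.6667, 0.2222, 0.7778]].

Step 3 — form the quadratic (x - mu)^T · Sigma^{-1} · (x - mu):
  Sigma^{-1} · (x - mu) = (-3, -1.5, -3).
  (x - mu)^T · [Sigma^{-1} · (x - mu)] = (0)·(-3) + (-3)·(-1.5) + (-3)·(-3) = 13.5.

Step 4 — take square root: d = √(13.5) ≈ 3.6742.

d(x, mu) = √(13.5) ≈ 3.6742


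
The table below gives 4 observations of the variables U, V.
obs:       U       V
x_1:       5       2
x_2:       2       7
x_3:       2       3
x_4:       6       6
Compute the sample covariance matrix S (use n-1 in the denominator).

Step 1 — column means:
  mean(U) = (5 + 2 + 2 + 6) / 4 = 15/4 = 3.75
  mean(V) = (2 + 7 + 3 + 6) / 4 = 18/4 = 4.5

Step 2 — sample covariance S[i,j] = (1/(n-1)) · Σ_k (x_{k,i} - mean_i) · (x_{k,j} - mean_j), with n-1 = 3.
  S[U,U] = ((1.25)·(1.25) + (-1.75)·(-1.75) + (-1.75)·(-1.75) + (2.25)·(2.25)) / 3 = 12.75/3 = 4.25
  S[U,V] = ((1.25)·(-2.5) + (-1.75)·(2.5) + (-1.75)·(-1.5) + (2.25)·(1.5)) / 3 = -1.5/3 = -0.5
  S[V,V] = ((-2.5)·(-2.5) + (2.5)·(2.5) + (-1.5)·(-1.5) + (1.5)·(1.5)) / 3 = 17/3 = 5.6667

S is symmetric (S[j,i] = S[i,j]). Assembling:

S = [[4.25, -0.5],
 [-0.5, 5.6667]]


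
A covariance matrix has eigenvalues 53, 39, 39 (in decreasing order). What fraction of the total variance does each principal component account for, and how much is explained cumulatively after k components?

Step 1 — total variance = trace(Sigma) = Σ λ_i = 53 + 39 + 39 = 131.

Step 2 — fraction explained by component i = λ_i / Σ λ:
  PC1: 53/131 = 0.4046
  PC2: 39/131 = 0.2977
  PC3: 39/131 = 0.2977

Step 3 — cumulative fraction after k components = (λ_1 + ... + λ_k) / Σ λ:
  k = 1: 53/131 = 0.4046
  k = 2: (53 + 39)/131 = 92/131 = 0.7023
  k = 3: (53 + 39 + 39)/131 = 131/131 = 1

Summary (fraction, with percent):

explained: PC1 0.4046 (40.46%), PC2 0.2977 (29.77%), PC3 0.2977 (29.77%);  cumulative: 0.4046, 0.7023, 1


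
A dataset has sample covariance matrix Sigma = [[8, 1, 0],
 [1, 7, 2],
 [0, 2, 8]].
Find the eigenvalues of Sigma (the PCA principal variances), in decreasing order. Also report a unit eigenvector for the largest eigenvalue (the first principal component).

Step 1 — characteristic polynomial p(λ) = det(λI - Sigma) = λ³ - tr·λ² + c_1·λ - det, where tr = trace, c_1 = sum of the principal 2×2 minors, det = det(Sigma):
  tr = 8 + 7 + 8 = 23,
  c_1 = (8·7 - (1)²) + (8·8 - (0)²) + (7·8 - (2)²) = 55 + 64 + 52 = 171,
  det = 8·(7·8 - (2)²) - (1)·((1)·8 - (2)·(0)) + (0)·((1)·(2) - 7·(0)) = 8·(52) - (1)·(8) + (0)·(2) = 408.
  So p(λ) = λ³ - 23λ² + 171λ - 408.
Step 2 — look for an integer root (rational root theorem: any rational root is an integer divisor of 408). Testing λ = 8:
  p(8) = 512 - 1472 + 1368 - 408 = 0  ✓
  Dividing out (λ - 8): p(λ) = (λ - 8)(λ² - 15λ + 51).
Step 3 — remaining eigenvalues from the quadratic λ² - 15λ + 51 = 0:
  Δ = 15² - 4·51 = 225 - 204 = 21,  λ = (15 ± √21)/2 = (15 ± 4.5826)/2 ≈ 9.7913 or 5.2087.
  Sorted: λ_1 = 9.7913,  λ_2 = 8,  λ_3 = 5.2087  (check: sum = 23 = tr ✓).

Step 4 — unit eigenvector for λ_1 ≈ 9.7913: v spans the null space of (Sigma - λ_1 I), whose rows are
  r_1 = (-1.7913, 1, 0),  r_2 = (1, -2.7913, 2),  r_3 = (0, 2, -1.7913).
  v is orthogonal to every row, so take v ∝ r_1 × r_2 = ((1)·(2) - (0)·(-2.7913), (0)·(1) - (-1.7913)·(2), (-1.7913)·(-2.7913) - (1)·(1)) ≈ (2, 3.5826, 4).
  Let u = (2, 3.5826, 4).
  ||u|| = √((2)² + (3.5826)² + (4)²) = √(32.8348) ≈ 5.7302,  v_1 = u/||u|| ≈ (0.349, 0.6252, 0.6981) (||v_1|| = 1).

λ_1 = 9.7913,  λ_2 = 8,  λ_3 = 5.2087;  v_1 ≈ (0.349, 0.6252, 0.6981)


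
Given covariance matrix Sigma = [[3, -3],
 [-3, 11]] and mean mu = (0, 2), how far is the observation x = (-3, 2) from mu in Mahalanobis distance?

Step 1 — centre the observation: (x - mu) = (-3, 0).

Step 2 — invert Sigma. det(Sigma) = 3·11 - (-3)² = 24.
  Sigma^{-1} = (1/det) · [[d, -b], [-b, a]] = [[0.4583, 0.125],
 [0.125, 0.125]].

Step 3 — form the quadratic (x - mu)^T · Sigma^{-1} · (x - mu):
  Sigma^{-1} · (x - mu) = (-1.375, -0.375).
  (x - mu)^T · [Sigma^{-1} · (x - mu)] = (-3)·(-1.375) + (0)·(-0.375) = 4.125.

Step 4 — take square root: d = √(4.125) ≈ 2.031.

d(x, mu) = √(4.125) ≈ 2.031


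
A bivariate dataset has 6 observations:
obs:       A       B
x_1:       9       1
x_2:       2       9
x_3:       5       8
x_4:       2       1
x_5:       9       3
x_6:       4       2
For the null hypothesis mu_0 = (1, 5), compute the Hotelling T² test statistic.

Step 1 — sample mean vector:
  mean(A) = (9 + 2 + 5 + 2 + 9 + 4) / 6 = 31/6 = 5.1667
  mean(B) = (1 + 9 + 8 + 1 + 3 + 2) / 6 = 24/6 = 4
  x̄ = (5.1667, 4),  deviation x̄ - mu_0 = (5.1667, 4) - (1, 5) = (4.1667, -1).

Step 2 — sample covariance matrix, S[i,j] = (1/(n-1)) · Σ_k (x_{k,i} - mean_i) · (x_{k,j} - mean_j), divisor n-1 = 5:
  S[A,A] = ((3.8333)·(3.8333) + (-3.1667)·(-3.1667) + (-0.1667)·(-0.1667) + (-3.1667)·(-3.1667) + (3.8333)·(3.8333) + (-1.1667)·(-1.1667)) / 5 = 50.8333/5 = 10.1667
  S[A,B] = ((3.8333)·(-3) + (-3.1667)·(5) + (-0.1667)·(4) + (-3.1667)·(-3) + (3.8333)·(-1) + (-1.1667)·(-2)) / 5 = -20/5 = -4
  S[B,B] = ((-3)·(-3) + (5)·(5) + (4)·(4) + (-3)·(-3) + (-1)·(-1) + (-2)·(-2)) / 5 = 64/5 = 12.8
  S = [[10.1667, -4],
 [-4, 12.8]].

Step 3 — invert S. det(S) = 10.1667·12.8 - (-4)² = 114.1333.
  S^{-1} = (1/det) · [[d, -b], [-b, a]] = [[0.1121, 0.035],
 [0.035, 0.0891]].

Step 4 — quadratic form (x̄ - mu_0)^T · S^{-1} · (x̄ - mu_0):
  S^{-1} · (x̄ - mu_0) = (0.4322, 0.057),
  (x̄ - mu_0)^T · [...] = (4.1667)·(0.4322) + (-1)·(0.057) = 1.7441.

Step 5 — scale by n: T² = 6 · 1.7441 = 10.4644.

T² ≈ 10.4644


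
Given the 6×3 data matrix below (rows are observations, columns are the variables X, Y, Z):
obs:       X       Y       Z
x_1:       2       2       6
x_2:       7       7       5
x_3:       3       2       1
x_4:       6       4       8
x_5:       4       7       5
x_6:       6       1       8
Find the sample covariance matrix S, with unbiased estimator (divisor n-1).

Step 1 — column means:
  mean(X) = (2 + 7 + 3 + 6 + 4 + 6) / 6 = 28/6 = 4.6667
  mean(Y) = (2 + 7 + 2 + 4 + 7 + 1) / 6 = 23/6 = 3.8333
  mean(Z) = (6 + 5 + 1 + 8 + 5 + 8) / 6 = 33/6 = 5.5

Step 2 — sample covariance S[i,j] = (1/(n-1)) · Σ_k (x_{k,i} - mean_i) · (x_{k,j} - mean_j), with n-1 = 5.
  S[X,X] = ((-2.6667)·(-2.6667) + (2.3333)·(2.3333) + (-1.6667)·(-1.6667) + (1.3333)·(1.3333) + (-0.6667)·(-0.6667) + (1.3333)·(1.3333)) / 5 = 19.3333/5 = 3.8667
  S[X,Y] = ((-2.6667)·(-1.8333) + (2.3333)·(3.1667) + (-1.6667)·(-1.8333) + (1.3333)·(0.1667) + (-0.6667)·(3.1667) + (1.3333)·(-2.8333)) / 5 = 9.6667/5 = 1.9333
  S[X,Z] = ((-2.6667)·(0.5) + (2.3333)·(-0.5) + (-1.6667)·(-4.5) + (1.3333)·(2.5) + (-0.6667)·(-0.5) + (1.3333)·(2.5)) / 5 = 12/5 = 2.4
  S[Y,Y] = ((-1.8333)·(-1.8333) + (3.1667)·(3.1667) + (-1.8333)·(-1.8333) + (0.1667)·(0.1667) + (3.1667)·(3.1667) + (-2.8333)·(-2.8333)) / 5 = 34.8333/5 = 6.9667
  S[Y,Z] = ((-1.8333)·(0.5) + (3.1667)·(-0.5) + (-1.8333)·(-4.5) + (0.1667)·(2.5) + (3.1667)·(-0.5) + (-2.8333)·(2.5)) / 5 = -2.5/5 = -0.5
  S[Z,Z] = ((0.5)·(0.5) + (-0.5)·(-0.5) + (-4.5)·(-4.5) + (2.5)·(2.5) + (-0.5)·(-0.5) + (2.5)·(2.5)) / 5 = 33.5/5 = 6.7

S is symmetric (S[j,i] = S[i,j]). Assembling:

S = [[3.8667, 1.9333, 2.4],
 [1.9333, 6.9667, -0.5],
 [2.4, -0.5, 6.7]]


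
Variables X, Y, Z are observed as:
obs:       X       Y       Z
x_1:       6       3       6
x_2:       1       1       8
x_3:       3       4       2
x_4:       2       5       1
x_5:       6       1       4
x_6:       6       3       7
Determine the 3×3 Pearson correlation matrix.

Step 1 — column means:
  mean(X) = (6 + 1 + 3 + 2 + 6 + 6) / 6 = 24/6 = 4
  mean(Y) = (3 + 1 + 4 + 5 + 1 + 3) / 6 = 17/6 = 2.8333
  mean(Z) = (6 + 8 + 2 + 1 + 4 + 7) / 6 = 28/6 = 4.6667

Step 2 — sample variances and covariances s[i,j] = (1/(n-1)) · Σ_k (x_{k,i} - mean_i) · (x_{k,j} - mean_j), with n-1 = 5:
  s[X,X] = ((2)·(2) + (-3)·(-3) + (-1)·(-1) + (-2)·(-2) + (2)·(2) + (2)·(2)) / 5 = 26/5 = 5.2
  s[X,Y] = ((2)·(0.1667) + (-3)·(-1.8333) + (-1)·(1.1667) + (-2)·(2.1667) + (2)·(-1.8333) + (2)·(0.1667)) / 5 = -3/5 = -0.6
  s[X,Z] = ((2)·(1.3333) + (-3)·(3.3333) + (-1)·(-2.6667) + (-2)·(-3.6667) + (2)·(-0.6667) + (2)·(2.3333)) / 5 = 6/5 = 1.2
  s[Y,Y] = ((0.1667)·(0.1667) + (-1.8333)·(-1.8333) + (1.1667)·(1.1667) + (2.1667)·(2.1667) + (-1.8333)·(-1.8333) + (0.1667)·(0.1667)) / 5 = 12.8333/5 = 2.5667
  s[Y,Z] = ((0.1667)·(1.3333) + (-1.8333)·(3.3333) + (1.1667)·(-2.6667) + (2.1667)·(-3.6667) + (-1.8333)·(-0.6667) + (0.1667)·(2.3333)) / 5 = -15.3333/5 = -3.0667
  s[Z,Z] = ((1.3333)·(1.3333) + (3.3333)·(3.3333) + (-2.6667)·(-2.6667) + (-3.6667)·(-3.6667) + (-0.6667)·(-0.6667) + (2.3333)·(2.3333)) / 5 = 39.3333/5 = 7.8667
  Sample standard deviations s_i = √(s[i,i]):
  s(X) = √(5.2) = 2.2804
  s(Y) = √(2.5667) = 1.6021
  s(Z) = √(7.8667) = 2.8048

Step 3 — r_{ij} = s_{ij} / (s_i · s_j):
  r[X,X] = 1 (diagonal).
  r[X,Y] = -0.6 / (2.2804 · 1.6021) = -0.6 / 3.6533 = -0.1642
  r[X,Z] = 1.2 / (2.2804 · 2.8048) = 1.2 / 6.3958 = 0.1876
  r[Y,Y] = 1 (diagonal).
  r[Y,Z] = -3.0667 / (1.6021 · 2.8048) = -3.0667 / 4.4935 = -0.6825
  r[Z,Z] = 1 (diagonal).

R is symmetric with unit diagonal. Assembling:

R = [[1, -0.1642, 0.1876],
 [-0.1642, 1, -0.6825],
 [0.1876, -0.6825, 1]]


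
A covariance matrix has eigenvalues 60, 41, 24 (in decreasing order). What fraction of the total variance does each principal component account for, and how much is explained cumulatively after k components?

Step 1 — total variance = trace(Sigma) = Σ λ_i = 60 + 41 + 24 = 125.

Step 2 — fraction explained by component i = λ_i / Σ λ:
  PC1: 60/125 = 0.48
  PC2: 41/125 = 0.328
  PC3: 24/125 = 0.192

Step 3 — cumulative fraction after k components = (λ_1 + ... + λ_k) / Σ λ:
  k = 1: 60/125 = 0.48
  k = 2: (60 + 41)/125 = 101/125 = 0.808
  k = 3: (60 + 41 + 24)/125 = 125/125 = 1

Summary (fraction, with percent):

explained: PC1 0.48 (48%), PC2 0.328 (32.8%), PC3 0.192 (19.2%);  cumulative: 0.48, 0.808, 1


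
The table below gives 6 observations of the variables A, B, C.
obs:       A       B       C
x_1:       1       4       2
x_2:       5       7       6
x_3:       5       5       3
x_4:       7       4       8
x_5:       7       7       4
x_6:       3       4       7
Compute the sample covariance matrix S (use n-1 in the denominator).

Step 1 — column means:
  mean(A) = (1 + 5 + 5 + 7 + 7 + 3) / 6 = 28/6 = 4.6667
  mean(B) = (4 + 7 + 5 + 4 + 7 + 4) / 6 = 31/6 = 5.1667
  mean(C) = (2 + 6 + 3 + 8 + 4 + 7) / 6 = 30/6 = 5

Step 2 — sample covariance S[i,j] = (1/(n-1)) · Σ_k (x_{k,i} - mean_i) · (x_{k,j} - mean_j), with n-1 = 5.
  S[A,A] = ((-3.6667)·(-3.6667) + (0.3333)·(0.3333) + (0.3333)·(0.3333) + (2.3333)·(2.3333) + (2.3333)·(2.3333) + (-1.6667)·(-1.6667)) / 5 = 27.3333/5 = 5.4667
  S[A,B] = ((-3.6667)·(-1.1667) + (0.3333)·(1.8333) + (0.3333)·(-0.1667) + (2.3333)·(-1.1667) + (2.3333)·(1.8333) + (-1.6667)·(-1.1667)) / 5 = 8.3333/5 = 1.6667
  S[A,C] = ((-3.6667)·(-3) + (0.3333)·(1) + (0.3333)·(-2) + (2.3333)·(3) + (2.3333)·(-1) + (-1.6667)·(2)) / 5 = 12/5 = 2.4
  S[B,B] = ((-1.1667)·(-1.1667) + (1.8333)·(1.8333) + (-0.1667)·(-0.1667) + (-1.1667)·(-1.1667) + (1.8333)·(1.8333) + (-1.1667)·(-1.1667)) / 5 = 10.8333/5 = 2.1667
  S[B,C] = ((-1.1667)·(-3) + (1.8333)·(1) + (-0.1667)·(-2) + (-1.1667)·(3) + (1.8333)·(-1) + (-1.1667)·(2)) / 5 = -2/5 = -0.4
  S[C,C] = ((-3)·(-3) + (1)·(1) + (-2)·(-2) + (3)·(3) + (-1)·(-1) + (2)·(2)) / 5 = 28/5 = 5.6

S is symmetric (S[j,i] = S[i,j]). Assembling:

S = [[5.4667, 1.6667, 2.4],
 [1.6667, 2.1667, -0.4],
 [2.4, -0.4, 5.6]]
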